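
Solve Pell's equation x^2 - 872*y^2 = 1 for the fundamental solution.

(x, y) = (126003, 4267)

First expand sqrt(872) as a continued fraction. With x_i = (sqrt(872) + m_i)/d_i and (m_0, d_0) = (0, 1): a_0 = floor(sqrt(872)) = 29, since 29^2 = 841 <= 872 < 900 = 30^2.
Iterate m_{i+1} = d_i*a_i - m_i, d_{i+1} = (872 - m_{i+1}^2)/d_i, a_{i+1} = floor((a_0 + m_{i+1})/d_{i+1}):
  m_1 = 1*29 - 0 = 29, d_1 = (872 - 29^2)/1 = 31/1 = 31, a_1 = floor((29 + 29)/31) = 1.
  m_2 = 31*1 - 29 = 2, d_2 = (872 - 2^2)/31 = 868/31 = 28, a_2 = floor((29 + 2)/28) = 1.
  m_3 = 28*1 - 2 = 26, d_3 = (872 - 26^2)/28 = 196/28 = 7, a_3 = floor((29 + 26)/7) = 7.
  m_4 = 7*7 - 26 = 23, d_4 = (872 - 23^2)/7 = 343/7 = 49, a_4 = floor((29 + 23)/49) = 1.
  m_5 = 49*1 - 23 = 26, d_5 = (872 - 26^2)/49 = 196/49 = 4, a_5 = floor((29 + 26)/4) = 13.
  m_6 = 4*13 - 26 = 26, d_6 = (872 - 26^2)/4 = 196/4 = 49, a_6 = floor((29 + 26)/49) = 1.
  m_7 = 49*1 - 26 = 23, d_7 = (872 - 23^2)/49 = 343/49 = 7, a_7 = floor((29 + 23)/7) = 7.
  m_8 = 7*7 - 23 = 26, d_8 = (872 - 26^2)/7 = 196/7 = 28, a_8 = floor((29 + 26)/28) = 1.
  m_9 = 28*1 - 26 = 2, d_9 = (872 - 2^2)/28 = 868/28 = 31, a_9 = floor((29 + 2)/31) = 1.
  m_10 = 31*1 - 2 = 29, d_10 = (872 - 29^2)/31 = 31/31 = 1, a_10 = floor((29 + 29)/1) = 58.
  m_11 = 1*58 - 29 = 29, d_11 = (872 - 29^2)/1 = 31/1 = 31: (m_11, d_11) = (m_1, d_1) = (29, 31), so from here the quotients repeat a_1, ..., a_10; the period length is 10.
So sqrt(872) = [29; (1, 1, 7, 1, 13, 1, 7, 1, 1, 58)] with period length k = 10.
k is even, so the fundamental solution of x^2 - 872y^2 = 1 is (p_{k-1}, q_{k-1}) = (p_9, q_9); compute convergents through index 9.
Convergents (p_i = a_i*p_{i-1} + p_{i-2}, q_i = a_i*q_{i-1} + q_{i-2} with p_{-2}=0, p_{-1}=1, q_{-2}=1, q_{-1}=0):
  i=0: a_0=29, p_0 = 29*1 + 0 = 29, q_0 = 29*0 + 1 = 1.
  i=1: a_1=1, p_1 = 1*29 + 1 = 30, q_1 = 1*1 + 0 = 1.
  i=2: a_2=1, p_2 = 1*30 + 29 = 59, q_2 = 1*1 + 1 = 2.
  i=3: a_3=7, p_3 = 7*59 + 30 = 443, q_3 = 7*2 + 1 = 15.
  i=4: a_4=1, p_4 = 1*443 + 59 = 502, q_4 = 1*15 + 2 = 17.
  i=5: a_5=13, p_5 = 13*502 + 443 = 6969, q_5 = 13*17 + 15 = 236.
  i=6: a_6=1, p_6 = 1*6969 + 502 = 7471, q_6 = 1*236 + 17 = 253.
  i=7: a_7=7, p_7 = 7*7471 + 6969 = 59266, q_7 = 7*253 + 236 = 2007.
  i=8: a_8=1, p_8 = 1*59266 + 7471 = 66737, q_8 = 1*2007 + 253 = 2260.
  i=9: a_9=1, p_9 = 1*66737 + 59266 = 126003, q_9 = 1*2260 + 2007 = 4267.
Check: 126003^2 - 872*4267^2 = 15876756009 - 15876756008 = 1, so (x, y) = (126003, 4267) solves the equation, and by the theorem it is the least positive solution.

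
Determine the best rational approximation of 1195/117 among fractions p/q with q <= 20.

Expand x = 1195/117 as a continued fraction with the Euclidean algorithm:
  1195 = 10*117 + 25, so a_0 = 10.
  117 = 4*25 + 17, so a_1 = 4.
  25 = 1*17 + 8, so a_2 = 1.
  17 = 2*8 + 1, so a_3 = 2.
  8 = 8*1 + 0, so a_4 = 8.
so x = [10; 4, 1, 2, 8].
Convergents (p_i = a_i*p_{i-1} + p_{i-2}, q_i = a_i*q_{i-1} + q_{i-2} with p_{-2}=0, p_{-1}=1, q_{-2}=1, q_{-1}=0), until the denominator exceeds 20:
  i=0: a_0=10, p_0 = 10*1 + 0 = 10, q_0 = 10*0 + 1 = 1.
  i=1: a_1=4, p_1 = 4*10 + 1 = 41, q_1 = 4*1 + 0 = 4.
  i=2: a_2=1, p_2 = 1*41 + 10 = 51, q_2 = 1*4 + 1 = 5.
  i=3: a_3=2, p_3 = 2*51 + 41 = 143, q_3 = 2*5 + 4 = 14.
  i=4: a_4=8, p_4 = 8*143 + 51 = 1195, q_4 = 8*14 + 5 = 117.
q_4 = 117 > 20, so the last convergent with denominator <= 20 is p_3/q_3 = 143/14.
The closest fraction with denominator <= 20 is either p_3/q_3 or the intermediate fraction (k*p_3 + p_2)/(k*q_3 + q_2) with the largest k >= 1 whose denominator stays <= 20; these approach x as k grows, and every other convergent or intermediate fraction in range is farther away.
Largest k: floor((20 - q_2)/q_3) = floor((20 - 5)/14) = 1.
That gives (1*143 + 51)/(1*14 + 5) = 194/19.
Compare the errors: |x - 143/14| = |1195*14 - 143*117|/(117*14) = 1/1638, and |x - 194/19| = |1195*19 - 194*117|/(117*19) = 7/2223.
Cross-multiplying, 1*2223 = 2223 < 11466 = 7*1638, so 1/1638 is smaller: the convergent 143/14 is closer to x than 194/19.

143/14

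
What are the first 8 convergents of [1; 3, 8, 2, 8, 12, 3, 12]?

1/1, 4/3, 33/25, 70/53, 593/449, 7186/5441, 22151/16772, 272998/206705

Using the convergent recurrence p_i = a_i*p_{i-1} + p_{i-2}, q_i = a_i*q_{i-1} + q_{i-2} with p_{-2}=0, p_{-1}=1, q_{-2}=1, q_{-1}=0:
  i=0: a_0=1, p_0 = 1*1 + 0 = 1, q_0 = 1*0 + 1 = 1.
  i=1: a_1=3, p_1 = 3*1 + 1 = 4, q_1 = 3*1 + 0 = 3.
  i=2: a_2=8, p_2 = 8*4 + 1 = 33, q_2 = 8*3 + 1 = 25.
  i=3: a_3=2, p_3 = 2*33 + 4 = 70, q_3 = 2*25 + 3 = 53.
  i=4: a_4=8, p_4 = 8*70 + 33 = 593, q_4 = 8*53 + 25 = 449.
  i=5: a_5=12, p_5 = 12*593 + 70 = 7186, q_5 = 12*449 + 53 = 5441.
  i=6: a_6=3, p_6 = 3*7186 + 593 = 22151, q_6 = 3*5441 + 449 = 16772.
  i=7: a_7=12, p_7 = 12*22151 + 7186 = 272998, q_7 = 12*16772 + 5441 = 206705.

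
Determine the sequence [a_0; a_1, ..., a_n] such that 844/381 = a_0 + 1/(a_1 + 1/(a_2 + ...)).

Run the Euclidean algorithm on 844 and 381; the successive quotients are the partial quotients a_0, a_1, ... (each step inverts the fractional part left over by the previous one):
  844 = 2*381 + 82, so a_0 = 2.
  381 = 4*82 + 53, so a_1 = 4.
  82 = 1*53 + 29, so a_2 = 1.
  53 = 1*29 + 24, so a_3 = 1.
  29 = 1*24 + 5, so a_4 = 1.
  24 = 4*5 + 4, so a_5 = 4.
  5 = 1*4 + 1, so a_6 = 1.
  4 = 4*1 + 0, so a_7 = 4.
The remainder reaches 0 after 8 divisions, so the expansion has 8 partial quotients, read off in order.

[2; 4, 1, 1, 1, 4, 1, 4]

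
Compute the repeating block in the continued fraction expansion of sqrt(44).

[6; (1, 1, 1, 2, 1, 1, 1, 12)]

Write x_i = (sqrt(44) + m_i)/d_i with (m_0, d_0) = (0, 1). a_0 = floor(sqrt(44)) = 6, since 6^2 = 36 <= 44 < 49 = 7^2.
Iterate m_{i+1} = d_i*a_i - m_i, d_{i+1} = (44 - m_{i+1}^2)/d_i, a_{i+1} = floor((a_0 + m_{i+1})/d_{i+1}):
  m_1 = 1*6 - 0 = 6, d_1 = (44 - 6^2)/1 = 8/1 = 8, a_1 = floor((6 + 6)/8) = 1.
  m_2 = 8*1 - 6 = 2, d_2 = (44 - 2^2)/8 = 40/8 = 5, a_2 = floor((6 + 2)/5) = 1.
  m_3 = 5*1 - 2 = 3, d_3 = (44 - 3^2)/5 = 35/5 = 7, a_3 = floor((6 + 3)/7) = 1.
  m_4 = 7*1 - 3 = 4, d_4 = (44 - 4^2)/7 = 28/7 = 4, a_4 = floor((6 + 4)/4) = 2.
  m_5 = 4*2 - 4 = 4, d_5 = (44 - 4^2)/4 = 28/4 = 7, a_5 = floor((6 + 4)/7) = 1.
  m_6 = 7*1 - 4 = 3, d_6 = (44 - 3^2)/7 = 35/7 = 5, a_6 = floor((6 + 3)/5) = 1.
  m_7 = 5*1 - 3 = 2, d_7 = (44 - 2^2)/5 = 40/5 = 8, a_7 = floor((6 + 2)/8) = 1.
  m_8 = 8*1 - 2 = 6, d_8 = (44 - 6^2)/8 = 8/8 = 1, a_8 = floor((6 + 6)/1) = 12.
  m_9 = 1*12 - 6 = 6, d_9 = (44 - 6^2)/1 = 8/1 = 8: (m_9, d_9) = (m_1, d_1) = (6, 8), so from here the quotients repeat a_1, ..., a_8; the period length is 8.
Hence the expansion of sqrt(44) is a_0 = 6 followed by the repeating block 1, 1, 1, 2, 1, 1, 1, 12 (period 8).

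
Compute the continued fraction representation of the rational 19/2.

[9; 2]

Run the Euclidean algorithm on 19 and 2; the successive quotients are the partial quotients a_0, a_1, ... (each step inverts the fractional part left over by the previous one):
  19 = 9*2 + 1, so a_0 = 9.
  2 = 2*1 + 0, so a_1 = 2.
The remainder reaches 0 after 2 divisions, so the expansion has 2 partial quotients, read off in order.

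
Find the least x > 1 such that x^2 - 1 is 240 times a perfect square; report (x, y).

First expand sqrt(240) as a continued fraction. With x_i = (sqrt(240) + m_i)/d_i and (m_0, d_0) = (0, 1): a_0 = floor(sqrt(240)) = 15, since 15^2 = 225 <= 240 < 256 = 16^2.
Iterate m_{i+1} = d_i*a_i - m_i, d_{i+1} = (240 - m_{i+1}^2)/d_i, a_{i+1} = floor((a_0 + m_{i+1})/d_{i+1}):
  m_1 = 1*15 - 0 = 15, d_1 = (240 - 15^2)/1 = 15/1 = 15, a_1 = floor((15 + 15)/15) = 2.
  m_2 = 15*2 - 15 = 15, d_2 = (240 - 15^2)/15 = 15/15 = 1, a_2 = floor((15 + 15)/1) = 30.
  m_3 = 1*30 - 15 = 15, d_3 = (240 - 15^2)/1 = 15/1 = 15: (m_3, d_3) = (m_1, d_1) = (15, 15), so from here the quotients repeat a_1, a_2; the period length is 2.
So sqrt(240) = [15; (2, 30)] with period length k = 2.
k is even, so the fundamental solution of x^2 - 240y^2 = 1 is (p_{k-1}, q_{k-1}) = (p_1, q_1); compute convergents through index 1.
Convergents (p_i = a_i*p_{i-1} + p_{i-2}, q_i = a_i*q_{i-1} + q_{i-2} with p_{-2}=0, p_{-1}=1, q_{-2}=1, q_{-1}=0):
  i=0: a_0=15, p_0 = 15*1 + 0 = 15, q_0 = 15*0 + 1 = 1.
  i=1: a_1=2, p_1 = 2*15 + 1 = 31, q_1 = 2*1 + 0 = 2.
Check: 31^2 - 240*2^2 = 961 - 960 = 1, so (x, y) = (31, 2) solves the equation, and by the theorem it is the least positive solution.

(x, y) = (31, 2)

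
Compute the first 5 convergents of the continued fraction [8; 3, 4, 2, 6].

Using the convergent recurrence p_i = a_i*p_{i-1} + p_{i-2}, q_i = a_i*q_{i-1} + q_{i-2} with p_{-2}=0, p_{-1}=1, q_{-2}=1, q_{-1}=0:
  i=0: a_0=8, p_0 = 8*1 + 0 = 8, q_0 = 8*0 + 1 = 1.
  i=1: a_1=3, p_1 = 3*8 + 1 = 25, q_1 = 3*1 + 0 = 3.
  i=2: a_2=4, p_2 = 4*25 + 8 = 108, q_2 = 4*3 + 1 = 13.
  i=3: a_3=2, p_3 = 2*108 + 25 = 241, q_3 = 2*13 + 3 = 29.
  i=4: a_4=6, p_4 = 6*241 + 108 = 1554, q_4 = 6*29 + 13 = 187.

8/1, 25/3, 108/13, 241/29, 1554/187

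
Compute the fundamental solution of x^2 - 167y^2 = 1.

(x, y) = (168, 13)

First expand sqrt(167) as a continued fraction. With x_i = (sqrt(167) + m_i)/d_i and (m_0, d_0) = (0, 1): a_0 = floor(sqrt(167)) = 12, since 12^2 = 144 <= 167 < 169 = 13^2.
Iterate m_{i+1} = d_i*a_i - m_i, d_{i+1} = (167 - m_{i+1}^2)/d_i, a_{i+1} = floor((a_0 + m_{i+1})/d_{i+1}):
  m_1 = 1*12 - 0 = 12, d_1 = (167 - 12^2)/1 = 23/1 = 23, a_1 = floor((12 + 12)/23) = 1.
  m_2 = 23*1 - 12 = 11, d_2 = (167 - 11^2)/23 = 46/23 = 2, a_2 = floor((12 + 11)/2) = 11.
  m_3 = 2*11 - 11 = 11, d_3 = (167 - 11^2)/2 = 46/2 = 23, a_3 = floor((12 + 11)/23) = 1.
  m_4 = 23*1 - 11 = 12, d_4 = (167 - 12^2)/23 = 23/23 = 1, a_4 = floor((12 + 12)/1) = 24.
  m_5 = 1*24 - 12 = 12, d_5 = (167 - 12^2)/1 = 23/1 = 23: (m_5, d_5) = (m_1, d_1) = (12, 23), so from here the quotients repeat a_1, ..., a_4; the period length is 4.
So sqrt(167) = [12; (1, 11, 1, 24)] with period length k = 4.
k is even, so the fundamental solution of x^2 - 167y^2 = 1 is (p_{k-1}, q_{k-1}) = (p_3, q_3); compute convergents through index 3.
Convergents (p_i = a_i*p_{i-1} + p_{i-2}, q_i = a_i*q_{i-1} + q_{i-2} with p_{-2}=0, p_{-1}=1, q_{-2}=1, q_{-1}=0):
  i=0: a_0=12, p_0 = 12*1 + 0 = 12, q_0 = 12*0 + 1 = 1.
  i=1: a_1=1, p_1 = 1*12 + 1 = 13, q_1 = 1*1 + 0 = 1.
  i=2: a_2=11, p_2 = 11*13 + 12 = 155, q_2 = 11*1 + 1 = 12.
  i=3: a_3=1, p_3 = 1*155 + 13 = 168, q_3 = 1*12 + 1 = 13.
Check: 168^2 - 167*13^2 = 28224 - 28223 = 1, so (x, y) = (168, 13) solves the equation, and by the theorem it is the least positive solution.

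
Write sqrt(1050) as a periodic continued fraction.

Write x_i = (sqrt(1050) + m_i)/d_i with (m_0, d_0) = (0, 1). a_0 = floor(sqrt(1050)) = 32, since 32^2 = 1024 <= 1050 < 1089 = 33^2.
Iterate m_{i+1} = d_i*a_i - m_i, d_{i+1} = (1050 - m_{i+1}^2)/d_i, a_{i+1} = floor((a_0 + m_{i+1})/d_{i+1}):
  m_1 = 1*32 - 0 = 32, d_1 = (1050 - 32^2)/1 = 26/1 = 26, a_1 = floor((32 + 32)/26) = 2.
  m_2 = 26*2 - 32 = 20, d_2 = (1050 - 20^2)/26 = 650/26 = 25, a_2 = floor((32 + 20)/25) = 2.
  m_3 = 25*2 - 20 = 30, d_3 = (1050 - 30^2)/25 = 150/25 = 6, a_3 = floor((32 + 30)/6) = 10.
  m_4 = 6*10 - 30 = 30, d_4 = (1050 - 30^2)/6 = 150/6 = 25, a_4 = floor((32 + 30)/25) = 2.
  m_5 = 25*2 - 30 = 20, d_5 = (1050 - 20^2)/25 = 650/25 = 26, a_5 = floor((32 + 20)/26) = 2.
  m_6 = 26*2 - 20 = 32, d_6 = (1050 - 32^2)/26 = 26/26 = 1, a_6 = floor((32 + 32)/1) = 64.
  m_7 = 1*64 - 32 = 32, d_7 = (1050 - 32^2)/1 = 26/1 = 26: (m_7, d_7) = (m_1, d_1) = (32, 26), so from here the quotients repeat a_1, ..., a_6; the period length is 6.
Hence the expansion of sqrt(1050) is a_0 = 32 followed by the repeating block 2, 2, 10, 2, 2, 64 (period 6).

[32; (2, 2, 10, 2, 2, 64)]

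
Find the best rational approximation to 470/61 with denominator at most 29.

Expand x = 470/61 as a continued fraction with the Euclidean algorithm:
  470 = 7*61 + 43, so a_0 = 7.
  61 = 1*43 + 18, so a_1 = 1.
  43 = 2*18 + 7, so a_2 = 2.
  18 = 2*7 + 4, so a_3 = 2.
  7 = 1*4 + 3, so a_4 = 1.
  4 = 1*3 + 1, so a_5 = 1.
  3 = 3*1 + 0, so a_6 = 3.
so x = [7; 1, 2, 2, 1, 1, 3].
Convergents (p_i = a_i*p_{i-1} + p_{i-2}, q_i = a_i*q_{i-1} + q_{i-2} with p_{-2}=0, p_{-1}=1, q_{-2}=1, q_{-1}=0), until the denominator exceeds 29:
  i=0: a_0=7, p_0 = 7*1 + 0 = 7, q_0 = 7*0 + 1 = 1.
  i=1: a_1=1, p_1 = 1*7 + 1 = 8, q_1 = 1*1 + 0 = 1.
  i=2: a_2=2, p_2 = 2*8 + 7 = 23, q_2 = 2*1 + 1 = 3.
  i=3: a_3=2, p_3 = 2*23 + 8 = 54, q_3 = 2*3 + 1 = 7.
  i=4: a_4=1, p_4 = 1*54 + 23 = 77, q_4 = 1*7 + 3 = 10.
  i=5: a_5=1, p_5 = 1*77 + 54 = 131, q_5 = 1*10 + 7 = 17.
  i=6: a_6=3, p_6 = 3*131 + 77 = 470, q_6 = 3*17 + 10 = 61.
q_6 = 61 > 29, so the last convergent with denominator <= 29 is p_5/q_5 = 131/17.
The closest fraction with denominator <= 29 is either p_5/q_5 or the intermediate fraction (k*p_5 + p_4)/(k*q_5 + q_4) with the largest k >= 1 whose denominator stays <= 29; these approach x as k grows, and every other convergent or intermediate fraction in range is farther away.
Largest k: floor((29 - q_4)/q_5) = floor((29 - 10)/17) = 1.
That gives (1*131 + 77)/(1*17 + 10) = 208/27.
Compare the errors: |x - 131/17| = |470*17 - 131*61|/(61*17) = 1/1037, and |x - 208/27| = |470*27 - 208*61|/(61*27) = 2/1647.
Cross-multiplying, 1*1647 = 1647 < 2074 = 2*1037, so 1/1037 is smaller: the convergent 131/17 is closer to x than 208/27.

131/17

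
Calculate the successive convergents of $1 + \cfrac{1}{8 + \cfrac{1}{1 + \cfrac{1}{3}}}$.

1/1, 9/8, 10/9, 39/35

Using the convergent recurrence p_i = a_i*p_{i-1} + p_{i-2}, q_i = a_i*q_{i-1} + q_{i-2} with p_{-2}=0, p_{-1}=1, q_{-2}=1, q_{-1}=0:
  i=0: a_0=1, p_0 = 1*1 + 0 = 1, q_0 = 1*0 + 1 = 1.
  i=1: a_1=8, p_1 = 8*1 + 1 = 9, q_1 = 8*1 + 0 = 8.
  i=2: a_2=1, p_2 = 1*9 + 1 = 10, q_2 = 1*8 + 1 = 9.
  i=3: a_3=3, p_3 = 3*10 + 9 = 39, q_3 = 3*9 + 8 = 35.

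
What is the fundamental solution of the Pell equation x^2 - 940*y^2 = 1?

(x, y) = (4231, 138)

First expand sqrt(940) as a continued fraction. With x_i = (sqrt(940) + m_i)/d_i and (m_0, d_0) = (0, 1): a_0 = floor(sqrt(940)) = 30, since 30^2 = 900 <= 940 < 961 = 31^2.
Iterate m_{i+1} = d_i*a_i - m_i, d_{i+1} = (940 - m_{i+1}^2)/d_i, a_{i+1} = floor((a_0 + m_{i+1})/d_{i+1}):
  m_1 = 1*30 - 0 = 30, d_1 = (940 - 30^2)/1 = 40/1 = 40, a_1 = floor((30 + 30)/40) = 1.
  m_2 = 40*1 - 30 = 10, d_2 = (940 - 10^2)/40 = 840/40 = 21, a_2 = floor((30 + 10)/21) = 1.
  m_3 = 21*1 - 10 = 11, d_3 = (940 - 11^2)/21 = 819/21 = 39, a_3 = floor((30 + 11)/39) = 1.
  m_4 = 39*1 - 11 = 28, d_4 = (940 - 28^2)/39 = 156/39 = 4, a_4 = floor((30 + 28)/4) = 14.
  m_5 = 4*14 - 28 = 28, d_5 = (940 - 28^2)/4 = 156/4 = 39, a_5 = floor((30 + 28)/39) = 1.
  m_6 = 39*1 - 28 = 11, d_6 = (940 - 11^2)/39 = 819/39 = 21, a_6 = floor((30 + 11)/21) = 1.
  m_7 = 21*1 - 11 = 10, d_7 = (940 - 10^2)/21 = 840/21 = 40, a_7 = floor((30 + 10)/40) = 1.
  m_8 = 40*1 - 10 = 30, d_8 = (940 - 30^2)/40 = 40/40 = 1, a_8 = floor((30 + 30)/1) = 60.
  m_9 = 1*60 - 30 = 30, d_9 = (940 - 30^2)/1 = 40/1 = 40: (m_9, d_9) = (m_1, d_1) = (30, 40), so from here the quotients repeat a_1, ..., a_8; the period length is 8.
So sqrt(940) = [30; (1, 1, 1, 14, 1, 1, 1, 60)] with period length k = 8.
k is even, so the fundamental solution of x^2 - 940y^2 = 1 is (p_{k-1}, q_{k-1}) = (p_7, q_7); compute convergents through index 7.
Convergents (p_i = a_i*p_{i-1} + p_{i-2}, q_i = a_i*q_{i-1} + q_{i-2} with p_{-2}=0, p_{-1}=1, q_{-2}=1, q_{-1}=0):
  i=0: a_0=30, p_0 = 30*1 + 0 = 30, q_0 = 30*0 + 1 = 1.
  i=1: a_1=1, p_1 = 1*30 + 1 = 31, q_1 = 1*1 + 0 = 1.
  i=2: a_2=1, p_2 = 1*31 + 30 = 61, q_2 = 1*1 + 1 = 2.
  i=3: a_3=1, p_3 = 1*61 + 31 = 92, q_3 = 1*2 + 1 = 3.
  i=4: a_4=14, p_4 = 14*92 + 61 = 1349, q_4 = 14*3 + 2 = 44.
  i=5: a_5=1, p_5 = 1*1349 + 92 = 1441, q_5 = 1*44 + 3 = 47.
  i=6: a_6=1, p_6 = 1*1441 + 1349 = 2790, q_6 = 1*47 + 44 = 91.
  i=7: a_7=1, p_7 = 1*2790 + 1441 = 4231, q_7 = 1*91 + 47 = 138.
Check: 4231^2 - 940*138^2 = 17901361 - 17901360 = 1, so (x, y) = (4231, 138) solves the equation, and by the theorem it is the least positive solution.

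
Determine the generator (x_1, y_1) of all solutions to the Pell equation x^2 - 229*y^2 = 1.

First expand sqrt(229) as a continued fraction. With x_i = (sqrt(229) + m_i)/d_i and (m_0, d_0) = (0, 1): a_0 = floor(sqrt(229)) = 15, since 15^2 = 225 <= 229 < 256 = 16^2.
Iterate m_{i+1} = d_i*a_i - m_i, d_{i+1} = (229 - m_{i+1}^2)/d_i, a_{i+1} = floor((a_0 + m_{i+1})/d_{i+1}):
  m_1 = 1*15 - 0 = 15, d_1 = (229 - 15^2)/1 = 4/1 = 4, a_1 = floor((15 + 15)/4) = 7.
  m_2 = 4*7 - 15 = 13, d_2 = (229 - 13^2)/4 = 60/4 = 15, a_2 = floor((15 + 13)/15) = 1.
  m_3 = 15*1 - 13 = 2, d_3 = (229 - 2^2)/15 = 225/15 = 15, a_3 = floor((15 + 2)/15) = 1.
  m_4 = 15*1 - 2 = 13, d_4 = (229 - 13^2)/15 = 60/15 = 4, a_4 = floor((15 + 13)/4) = 7.
  m_5 = 4*7 - 13 = 15, d_5 = (229 - 15^2)/4 = 4/4 = 1, a_5 = floor((15 + 15)/1) = 30.
  m_6 = 1*30 - 15 = 15, d_6 = (229 - 15^2)/1 = 4/1 = 4: (m_6, d_6) = (m_1, d_1) = (15, 4), so from here the quotients repeat a_1, ..., a_5; the period length is 5.
So sqrt(229) = [15; (7, 1, 1, 7, 30)] with period length k = 5.
k is odd, so (p_{k-1}, q_{k-1}) only solves x^2 - 229y^2 = -1 and the fundamental solution of x^2 - 229y^2 = 1 is (p_{2k-1}, q_{2k-1}) = (p_9, q_9); compute convergents through index 9, running through the period twice.
Convergents (p_i = a_i*p_{i-1} + p_{i-2}, q_i = a_i*q_{i-1} + q_{i-2} with p_{-2}=0, p_{-1}=1, q_{-2}=1, q_{-1}=0):
  i=0: a_0=15, p_0 = 15*1 + 0 = 15, q_0 = 15*0 + 1 = 1.
  i=1: a_1=7, p_1 = 7*15 + 1 = 106, q_1 = 7*1 + 0 = 7.
  i=2: a_2=1, p_2 = 1*106 + 15 = 121, q_2 = 1*7 + 1 = 8.
  i=3: a_3=1, p_3 = 1*121 + 106 = 227, q_3 = 1*8 + 7 = 15.
  i=4: a_4=7, p_4 = 7*227 + 121 = 1710, q_4 = 7*15 + 8 = 113.
  i=5: a_5=30, p_5 = 30*1710 + 227 = 51527, q_5 = 30*113 + 15 = 3405.
  i=6: a_6=7, p_6 = 7*51527 + 1710 = 362399, q_6 = 7*3405 + 113 = 23948.
  i=7: a_7=1, p_7 = 1*362399 + 51527 = 413926, q_7 = 1*23948 + 3405 = 27353.
  i=8: a_8=1, p_8 = 1*413926 + 362399 = 776325, q_8 = 1*27353 + 23948 = 51301.
  i=9: a_9=7, p_9 = 7*776325 + 413926 = 5848201, q_9 = 7*51301 + 27353 = 386460.
Indeed p_4^2 - 229*q_4^2 = 2924100 - 2924101 = -1, not +1.
Check: 5848201^2 - 229*386460^2 = 34201454936401 - 34201454936400 = 1, so (x, y) = (5848201, 386460) solves the equation, and by the theorem it is the least positive solution.

(x, y) = (5848201, 386460)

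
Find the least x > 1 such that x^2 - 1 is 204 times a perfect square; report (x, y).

First expand sqrt(204) as a continued fraction. With x_i = (sqrt(204) + m_i)/d_i and (m_0, d_0) = (0, 1): a_0 = floor(sqrt(204)) = 14, since 14^2 = 196 <= 204 < 225 = 15^2.
Iterate m_{i+1} = d_i*a_i - m_i, d_{i+1} = (204 - m_{i+1}^2)/d_i, a_{i+1} = floor((a_0 + m_{i+1})/d_{i+1}):
  m_1 = 1*14 - 0 = 14, d_1 = (204 - 14^2)/1 = 8/1 = 8, a_1 = floor((14 + 14)/8) = 3.
  m_2 = 8*3 - 14 = 10, d_2 = (204 - 10^2)/8 = 104/8 = 13, a_2 = floor((14 + 10)/13) = 1.
  m_3 = 13*1 - 10 = 3, d_3 = (204 - 3^2)/13 = 195/13 = 15, a_3 = floor((14 + 3)/15) = 1.
  m_4 = 15*1 - 3 = 12, d_4 = (204 - 12^2)/15 = 60/15 = 4, a_4 = floor((14 + 12)/4) = 6.
  m_5 = 4*6 - 12 = 12, d_5 = (204 - 12^2)/4 = 60/4 = 15, a_5 = floor((14 + 12)/15) = 1.
  m_6 = 15*1 - 12 = 3, d_6 = (204 - 3^2)/15 = 195/15 = 13, a_6 = floor((14 + 3)/13) = 1.
  m_7 = 13*1 - 3 = 10, d_7 = (204 - 10^2)/13 = 104/13 = 8, a_7 = floor((14 + 10)/8) = 3.
  m_8 = 8*3 - 10 = 14, d_8 = (204 - 14^2)/8 = 8/8 = 1, a_8 = floor((14 + 14)/1) = 28.
  m_9 = 1*28 - 14 = 14, d_9 = (204 - 14^2)/1 = 8/1 = 8: (m_9, d_9) = (m_1, d_1) = (14, 8), so from here the quotients repeat a_1, ..., a_8; the period length is 8.
So sqrt(204) = [14; (3, 1, 1, 6, 1, 1, 3, 28)] with period length k = 8.
k is even, so the fundamental solution of x^2 - 204y^2 = 1 is (p_{k-1}, q_{k-1}) = (p_7, q_7); compute convergents through index 7.
Convergents (p_i = a_i*p_{i-1} + p_{i-2}, q_i = a_i*q_{i-1} + q_{i-2} with p_{-2}=0, p_{-1}=1, q_{-2}=1, q_{-1}=0):
  i=0: a_0=14, p_0 = 14*1 + 0 = 14, q_0 = 14*0 + 1 = 1.
  i=1: a_1=3, p_1 = 3*14 + 1 = 43, q_1 = 3*1 + 0 = 3.
  i=2: a_2=1, p_2 = 1*43 + 14 = 57, q_2 = 1*3 + 1 = 4.
  i=3: a_3=1, p_3 = 1*57 + 43 = 100, q_3 = 1*4 + 3 = 7.
  i=4: a_4=6, p_4 = 6*100 + 57 = 657, q_4 = 6*7 + 4 = 46.
  i=5: a_5=1, p_5 = 1*657 + 100 = 757, q_5 = 1*46 + 7 = 53.
  i=6: a_6=1, p_6 = 1*757 + 657 = 1414, q_6 = 1*53 + 46 = 99.
  i=7: a_7=3, p_7 = 3*1414 + 757 = 4999, q_7 = 3*99 + 53 = 350.
Check: 4999^2 - 204*350^2 = 24990001 - 24990000 = 1, so (x, y) = (4999, 350) solves the equation, and by the theorem it is the least positive solution.

(x, y) = (4999, 350)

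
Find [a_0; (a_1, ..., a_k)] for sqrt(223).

[14; (1, 13, 1, 28)]

Write x_i = (sqrt(223) + m_i)/d_i with (m_0, d_0) = (0, 1). a_0 = floor(sqrt(223)) = 14, since 14^2 = 196 <= 223 < 225 = 15^2.
Iterate m_{i+1} = d_i*a_i - m_i, d_{i+1} = (223 - m_{i+1}^2)/d_i, a_{i+1} = floor((a_0 + m_{i+1})/d_{i+1}):
  m_1 = 1*14 - 0 = 14, d_1 = (223 - 14^2)/1 = 27/1 = 27, a_1 = floor((14 + 14)/27) = 1.
  m_2 = 27*1 - 14 = 13, d_2 = (223 - 13^2)/27 = 54/27 = 2, a_2 = floor((14 + 13)/2) = 13.
  m_3 = 2*13 - 13 = 13, d_3 = (223 - 13^2)/2 = 54/2 = 27, a_3 = floor((14 + 13)/27) = 1.
  m_4 = 27*1 - 13 = 14, d_4 = (223 - 14^2)/27 = 27/27 = 1, a_4 = floor((14 + 14)/1) = 28.
  m_5 = 1*28 - 14 = 14, d_5 = (223 - 14^2)/1 = 27/1 = 27: (m_5, d_5) = (m_1, d_1) = (14, 27), so from here the quotients repeat a_1, ..., a_4; the period length is 4.
Hence the expansion of sqrt(223) is a_0 = 14 followed by the repeating block 1, 13, 1, 28 (period 4).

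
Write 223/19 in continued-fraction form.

[11; 1, 2, 1, 4]

Run the Euclidean algorithm on 223 and 19; the successive quotients are the partial quotients a_0, a_1, ... (each step inverts the fractional part left over by the previous one):
  223 = 11*19 + 14, so a_0 = 11.
  19 = 1*14 + 5, so a_1 = 1.
  14 = 2*5 + 4, so a_2 = 2.
  5 = 1*4 + 1, so a_3 = 1.
  4 = 4*1 + 0, so a_4 = 4.
The remainder reaches 0 after 5 divisions, so the expansion has 5 partial quotients, read off in order.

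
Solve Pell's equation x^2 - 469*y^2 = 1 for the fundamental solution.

(x, y) = (137215, 6336)

First expand sqrt(469) as a continued fraction. With x_i = (sqrt(469) + m_i)/d_i and (m_0, d_0) = (0, 1): a_0 = floor(sqrt(469)) = 21, since 21^2 = 441 <= 469 < 484 = 22^2.
Iterate m_{i+1} = d_i*a_i - m_i, d_{i+1} = (469 - m_{i+1}^2)/d_i, a_{i+1} = floor((a_0 + m_{i+1})/d_{i+1}):
  m_1 = 1*21 - 0 = 21, d_1 = (469 - 21^2)/1 = 28/1 = 28, a_1 = floor((21 + 21)/28) = 1.
  m_2 = 28*1 - 21 = 7, d_2 = (469 - 7^2)/28 = 420/28 = 15, a_2 = floor((21 + 7)/15) = 1.
  m_3 = 15*1 - 7 = 8, d_3 = (469 - 8^2)/15 = 405/15 = 27, a_3 = floor((21 + 8)/27) = 1.
  m_4 = 27*1 - 8 = 19, d_4 = (469 - 19^2)/27 = 108/27 = 4, a_4 = floor((21 + 19)/4) = 10.
  m_5 = 4*10 - 19 = 21, d_5 = (469 - 21^2)/4 = 28/4 = 7, a_5 = floor((21 + 21)/7) = 6.
  m_6 = 7*6 - 21 = 21, d_6 = (469 - 21^2)/7 = 28/7 = 4, a_6 = floor((21 + 21)/4) = 10.
  m_7 = 4*10 - 21 = 19, d_7 = (469 - 19^2)/4 = 108/4 = 27, a_7 = floor((21 + 19)/27) = 1.
  m_8 = 27*1 - 19 = 8, d_8 = (469 - 8^2)/27 = 405/27 = 15, a_8 = floor((21 + 8)/15) = 1.
  m_9 = 15*1 - 8 = 7, d_9 = (469 - 7^2)/15 = 420/15 = 28, a_9 = floor((21 + 7)/28) = 1.
  m_10 = 28*1 - 7 = 21, d_10 = (469 - 21^2)/28 = 28/28 = 1, a_10 = floor((21 + 21)/1) = 42.
  m_11 = 1*42 - 21 = 21, d_11 = (469 - 21^2)/1 = 28/1 = 28: (m_11, d_11) = (m_1, d_1) = (21, 28), so from here the quotients repeat a_1, ..., a_10; the period length is 10.
So sqrt(469) = [21; (1, 1, 1, 10, 6, 10, 1, 1, 1, 42)] with period length k = 10.
k is even, so the fundamental solution of x^2 - 469y^2 = 1 is (p_{k-1}, q_{k-1}) = (p_9, q_9); compute convergents through index 9.
Convergents (p_i = a_i*p_{i-1} + p_{i-2}, q_i = a_i*q_{i-1} + q_{i-2} with p_{-2}=0, p_{-1}=1, q_{-2}=1, q_{-1}=0):
  i=0: a_0=21, p_0 = 21*1 + 0 = 21, q_0 = 21*0 + 1 = 1.
  i=1: a_1=1, p_1 = 1*21 + 1 = 22, q_1 = 1*1 + 0 = 1.
  i=2: a_2=1, p_2 = 1*22 + 21 = 43, q_2 = 1*1 + 1 = 2.
  i=3: a_3=1, p_3 = 1*43 + 22 = 65, q_3 = 1*2 + 1 = 3.
  i=4: a_4=10, p_4 = 10*65 + 43 = 693, q_4 = 10*3 + 2 = 32.
  i=5: a_5=6, p_5 = 6*693 + 65 = 4223, q_5 = 6*32 + 3 = 195.
  i=6: a_6=10, p_6 = 10*4223 + 693 = 42923, q_6 = 10*195 + 32 = 1982.
  i=7: a_7=1, p_7 = 1*42923 + 4223 = 47146, q_7 = 1*1982 + 195 = 2177.
  i=8: a_8=1, p_8 = 1*47146 + 42923 = 90069, q_8 = 1*2177 + 1982 = 4159.
  i=9: a_9=1, p_9 = 1*90069 + 47146 = 137215, q_9 = 1*4159 + 2177 = 6336.
Check: 137215^2 - 469*6336^2 = 18827956225 - 18827956224 = 1, so (x, y) = (137215, 6336) solves the equation, and by the theorem it is the least positive solution.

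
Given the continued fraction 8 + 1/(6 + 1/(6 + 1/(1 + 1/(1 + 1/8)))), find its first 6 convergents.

Using the convergent recurrence p_i = a_i*p_{i-1} + p_{i-2}, q_i = a_i*q_{i-1} + q_{i-2} with p_{-2}=0, p_{-1}=1, q_{-2}=1, q_{-1}=0:
  i=0: a_0=8, p_0 = 8*1 + 0 = 8, q_0 = 8*0 + 1 = 1.
  i=1: a_1=6, p_1 = 6*8 + 1 = 49, q_1 = 6*1 + 0 = 6.
  i=2: a_2=6, p_2 = 6*49 + 8 = 302, q_2 = 6*6 + 1 = 37.
  i=3: a_3=1, p_3 = 1*302 + 49 = 351, q_3 = 1*37 + 6 = 43.
  i=4: a_4=1, p_4 = 1*351 + 302 = 653, q_4 = 1*43 + 37 = 80.
  i=5: a_5=8, p_5 = 8*653 + 351 = 5575, q_5 = 8*80 + 43 = 683.

8/1, 49/6, 302/37, 351/43, 653/80, 5575/683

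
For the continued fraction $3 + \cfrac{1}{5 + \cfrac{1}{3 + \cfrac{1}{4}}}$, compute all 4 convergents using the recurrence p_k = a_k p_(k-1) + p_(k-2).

3/1, 16/5, 51/16, 220/69

Using the convergent recurrence p_i = a_i*p_{i-1} + p_{i-2}, q_i = a_i*q_{i-1} + q_{i-2} with p_{-2}=0, p_{-1}=1, q_{-2}=1, q_{-1}=0:
  i=0: a_0=3, p_0 = 3*1 + 0 = 3, q_0 = 3*0 + 1 = 1.
  i=1: a_1=5, p_1 = 5*3 + 1 = 16, q_1 = 5*1 + 0 = 5.
  i=2: a_2=3, p_2 = 3*16 + 3 = 51, q_2 = 3*5 + 1 = 16.
  i=3: a_3=4, p_3 = 4*51 + 16 = 220, q_3 = 4*16 + 5 = 69.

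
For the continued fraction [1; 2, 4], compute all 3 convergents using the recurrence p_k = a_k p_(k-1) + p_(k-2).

Using the convergent recurrence p_i = a_i*p_{i-1} + p_{i-2}, q_i = a_i*q_{i-1} + q_{i-2} with p_{-2}=0, p_{-1}=1, q_{-2}=1, q_{-1}=0:
  i=0: a_0=1, p_0 = 1*1 + 0 = 1, q_0 = 1*0 + 1 = 1.
  i=1: a_1=2, p_1 = 2*1 + 1 = 3, q_1 = 2*1 + 0 = 2.
  i=2: a_2=4, p_2 = 4*3 + 1 = 13, q_2 = 4*2 + 1 = 9.

1/1, 3/2, 13/9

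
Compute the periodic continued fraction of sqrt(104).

Write x_i = (sqrt(104) + m_i)/d_i with (m_0, d_0) = (0, 1). a_0 = floor(sqrt(104)) = 10, since 10^2 = 100 <= 104 < 121 = 11^2.
Iterate m_{i+1} = d_i*a_i - m_i, d_{i+1} = (104 - m_{i+1}^2)/d_i, a_{i+1} = floor((a_0 + m_{i+1})/d_{i+1}):
  m_1 = 1*10 - 0 = 10, d_1 = (104 - 10^2)/1 = 4/1 = 4, a_1 = floor((10 + 10)/4) = 5.
  m_2 = 4*5 - 10 = 10, d_2 = (104 - 10^2)/4 = 4/4 = 1, a_2 = floor((10 + 10)/1) = 20.
  m_3 = 1*20 - 10 = 10, d_3 = (104 - 10^2)/1 = 4/1 = 4: (m_3, d_3) = (m_1, d_1) = (10, 4), so from here the quotients repeat a_1, a_2; the period length is 2.
Hence the expansion of sqrt(104) is a_0 = 10 followed by the repeating block 5, 20 (period 2).

[10; (5, 20)]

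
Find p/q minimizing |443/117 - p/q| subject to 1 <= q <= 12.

34/9

Expand x = 443/117 as a continued fraction with the Euclidean algorithm:
  443 = 3*117 + 92, so a_0 = 3.
  117 = 1*92 + 25, so a_1 = 1.
  92 = 3*25 + 17, so a_2 = 3.
  25 = 1*17 + 8, so a_3 = 1.
  17 = 2*8 + 1, so a_4 = 2.
  8 = 8*1 + 0, so a_5 = 8.
so x = [3; 1, 3, 1, 2, 8].
Convergents (p_i = a_i*p_{i-1} + p_{i-2}, q_i = a_i*q_{i-1} + q_{i-2} with p_{-2}=0, p_{-1}=1, q_{-2}=1, q_{-1}=0), until the denominator exceeds 12:
  i=0: a_0=3, p_0 = 3*1 + 0 = 3, q_0 = 3*0 + 1 = 1.
  i=1: a_1=1, p_1 = 1*3 + 1 = 4, q_1 = 1*1 + 0 = 1.
  i=2: a_2=3, p_2 = 3*4 + 3 = 15, q_2 = 3*1 + 1 = 4.
  i=3: a_3=1, p_3 = 1*15 + 4 = 19, q_3 = 1*4 + 1 = 5.
  i=4: a_4=2, p_4 = 2*19 + 15 = 53, q_4 = 2*5 + 4 = 14.
q_4 = 14 > 12, so the last convergent with denominator <= 12 is p_3/q_3 = 19/5.
The closest fraction with denominator <= 12 is either p_3/q_3 or the intermediate fraction (k*p_3 + p_2)/(k*q_3 + q_2) with the largest k >= 1 whose denominator stays <= 12; these approach x as k grows, and every other convergent or intermediate fraction in range is farther away.
Largest k: floor((12 - q_2)/q_3) = floor((12 - 4)/5) = 1.
That gives (1*19 + 15)/(1*5 + 4) = 34/9.
Compare the errors: |x - 19/5| = |443*5 - 19*117|/(117*5) = 8/585, and |x - 34/9| = |443*9 - 34*117|/(117*9) = 9/1053.
Cross-multiplying, 9*585 = 5265 < 8424 = 8*1053, so 9/1053 is smaller: the intermediate fraction 34/9 is closer to x than 19/5.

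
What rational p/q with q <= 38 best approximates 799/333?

Expand x = 799/333 as a continued fraction with the Euclidean algorithm:
  799 = 2*333 + 133, so a_0 = 2.
  333 = 2*133 + 67, so a_1 = 2.
  133 = 1*67 + 66, so a_2 = 1.
  67 = 1*66 + 1, so a_3 = 1.
  66 = 66*1 + 0, so a_4 = 66.
so x = [2; 2, 1, 1, 66].
Convergents (p_i = a_i*p_{i-1} + p_{i-2}, q_i = a_i*q_{i-1} + q_{i-2} with p_{-2}=0, p_{-1}=1, q_{-2}=1, q_{-1}=0), until the denominator exceeds 38:
  i=0: a_0=2, p_0 = 2*1 + 0 = 2, q_0 = 2*0 + 1 = 1.
  i=1: a_1=2, p_1 = 2*2 + 1 = 5, q_1 = 2*1 + 0 = 2.
  i=2: a_2=1, p_2 = 1*5 + 2 = 7, q_2 = 1*2 + 1 = 3.
  i=3: a_3=1, p_3 = 1*7 + 5 = 12, q_3 = 1*3 + 2 = 5.
  i=4: a_4=66, p_4 = 66*12 + 7 = 799, q_4 = 66*5 + 3 = 333.
q_4 = 333 > 38, so the last convergent with denominator <= 38 is p_3/q_3 = 12/5.
The closest fraction with denominator <= 38 is either p_3/q_3 or the intermediate fraction (k*p_3 + p_2)/(k*q_3 + q_2) with the largest k >= 1 whose denominator stays <= 38; these approach x as k grows, and every other convergent or intermediate fraction in range is farther away.
Largest k: floor((38 - q_2)/q_3) = floor((38 - 3)/5) = 7.
That gives (7*12 + 7)/(7*5 + 3) = 91/38.
Compare the errors: |x - 12/5| = |799*5 - 12*333|/(333*5) = 1/1665, and |x - 91/38| = |799*38 - 91*333|/(333*38) = 59/12654.
Cross-multiplying, 1*12654 = 12654 < 98235 = 59*1665, so 1/1665 is smaller: the convergent 12/5 is closer to x than 91/38.

12/5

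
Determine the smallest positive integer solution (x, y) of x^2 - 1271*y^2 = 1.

(x, y) = (32799, 920)

First expand sqrt(1271) as a continued fraction. With x_i = (sqrt(1271) + m_i)/d_i and (m_0, d_0) = (0, 1): a_0 = floor(sqrt(1271)) = 35, since 35^2 = 1225 <= 1271 < 1296 = 36^2.
Iterate m_{i+1} = d_i*a_i - m_i, d_{i+1} = (1271 - m_{i+1}^2)/d_i, a_{i+1} = floor((a_0 + m_{i+1})/d_{i+1}):
  m_1 = 1*35 - 0 = 35, d_1 = (1271 - 35^2)/1 = 46/1 = 46, a_1 = floor((35 + 35)/46) = 1.
  m_2 = 46*1 - 35 = 11, d_2 = (1271 - 11^2)/46 = 1150/46 = 25, a_2 = floor((35 + 11)/25) = 1.
  m_3 = 25*1 - 11 = 14, d_3 = (1271 - 14^2)/25 = 1075/25 = 43, a_3 = floor((35 + 14)/43) = 1.
  m_4 = 43*1 - 14 = 29, d_4 = (1271 - 29^2)/43 = 430/43 = 10, a_4 = floor((35 + 29)/10) = 6.
  m_5 = 10*6 - 29 = 31, d_5 = (1271 - 31^2)/10 = 310/10 = 31, a_5 = floor((35 + 31)/31) = 2.
  m_6 = 31*2 - 31 = 31, d_6 = (1271 - 31^2)/31 = 310/31 = 10, a_6 = floor((35 + 31)/10) = 6.
  m_7 = 10*6 - 31 = 29, d_7 = (1271 - 29^2)/10 = 430/10 = 43, a_7 = floor((35 + 29)/43) = 1.
  m_8 = 43*1 - 29 = 14, d_8 = (1271 - 14^2)/43 = 1075/43 = 25, a_8 = floor((35 + 14)/25) = 1.
  m_9 = 25*1 - 14 = 11, d_9 = (1271 - 11^2)/25 = 1150/25 = 46, a_9 = floor((35 + 11)/46) = 1.
  m_10 = 46*1 - 11 = 35, d_10 = (1271 - 35^2)/46 = 46/46 = 1, a_10 = floor((35 + 35)/1) = 70.
  m_11 = 1*70 - 35 = 35, d_11 = (1271 - 35^2)/1 = 46/1 = 46: (m_11, d_11) = (m_1, d_1) = (35, 46), so from here the quotients repeat a_1, ..., a_10; the period length is 10.
So sqrt(1271) = [35; (1, 1, 1, 6, 2, 6, 1, 1, 1, 70)] with period length k = 10.
k is even, so the fundamental solution of x^2 - 1271y^2 = 1 is (p_{k-1}, q_{k-1}) = (p_9, q_9); compute convergents through index 9.
Convergents (p_i = a_i*p_{i-1} + p_{i-2}, q_i = a_i*q_{i-1} + q_{i-2} with p_{-2}=0, p_{-1}=1, q_{-2}=1, q_{-1}=0):
  i=0: a_0=35, p_0 = 35*1 + 0 = 35, q_0 = 35*0 + 1 = 1.
  i=1: a_1=1, p_1 = 1*35 + 1 = 36, q_1 = 1*1 + 0 = 1.
  i=2: a_2=1, p_2 = 1*36 + 35 = 71, q_2 = 1*1 + 1 = 2.
  i=3: a_3=1, p_3 = 1*71 + 36 = 107, q_3 = 1*2 + 1 = 3.
  i=4: a_4=6, p_4 = 6*107 + 71 = 713, q_4 = 6*3 + 2 = 20.
  i=5: a_5=2, p_5 = 2*713 + 107 = 1533, q_5 = 2*20 + 3 = 43.
  i=6: a_6=6, p_6 = 6*1533 + 713 = 9911, q_6 = 6*43 + 20 = 278.
  i=7: a_7=1, p_7 = 1*9911 + 1533 = 11444, q_7 = 1*278 + 43 = 321.
  i=8: a_8=1, p_8 = 1*11444 + 9911 = 21355, q_8 = 1*321 + 278 = 599.
  i=9: a_9=1, p_9 = 1*21355 + 11444 = 32799, q_9 = 1*599 + 321 = 920.
Check: 32799^2 - 1271*920^2 = 1075774401 - 1075774400 = 1, so (x, y) = (32799, 920) solves the equation, and by the theorem it is the least positive solution.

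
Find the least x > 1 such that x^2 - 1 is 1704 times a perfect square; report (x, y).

(x, y) = (88751, 2150)

First expand sqrt(1704) as a continued fraction. With x_i = (sqrt(1704) + m_i)/d_i and (m_0, d_0) = (0, 1): a_0 = floor(sqrt(1704)) = 41, since 41^2 = 1681 <= 1704 < 1764 = 42^2.
Iterate m_{i+1} = d_i*a_i - m_i, d_{i+1} = (1704 - m_{i+1}^2)/d_i, a_{i+1} = floor((a_0 + m_{i+1})/d_{i+1}):
  m_1 = 1*41 - 0 = 41, d_1 = (1704 - 41^2)/1 = 23/1 = 23, a_1 = floor((41 + 41)/23) = 3.
  m_2 = 23*3 - 41 = 28, d_2 = (1704 - 28^2)/23 = 920/23 = 40, a_2 = floor((41 + 28)/40) = 1.
  m_3 = 40*1 - 28 = 12, d_3 = (1704 - 12^2)/40 = 1560/40 = 39, a_3 = floor((41 + 12)/39) = 1.
  m_4 = 39*1 - 12 = 27, d_4 = (1704 - 27^2)/39 = 975/39 = 25, a_4 = floor((41 + 27)/25) = 2.
  m_5 = 25*2 - 27 = 23, d_5 = (1704 - 23^2)/25 = 1175/25 = 47, a_5 = floor((41 + 23)/47) = 1.
  m_6 = 47*1 - 23 = 24, d_6 = (1704 - 24^2)/47 = 1128/47 = 24, a_6 = floor((41 + 24)/24) = 2.
  m_7 = 24*2 - 24 = 24, d_7 = (1704 - 24^2)/24 = 1128/24 = 47, a_7 = floor((41 + 24)/47) = 1.
  m_8 = 47*1 - 24 = 23, d_8 = (1704 - 23^2)/47 = 1175/47 = 25, a_8 = floor((41 + 23)/25) = 2.
  m_9 = 25*2 - 23 = 27, d_9 = (1704 - 27^2)/25 = 975/25 = 39, a_9 = floor((41 + 27)/39) = 1.
  m_10 = 39*1 - 27 = 12, d_10 = (1704 - 12^2)/39 = 1560/39 = 40, a_10 = floor((41 + 12)/40) = 1.
  m_11 = 40*1 - 12 = 28, d_11 = (1704 - 28^2)/40 = 920/40 = 23, a_11 = floor((41 + 28)/23) = 3.
  m_12 = 23*3 - 28 = 41, d_12 = (1704 - 41^2)/23 = 23/23 = 1, a_12 = floor((41 + 41)/1) = 82.
  m_13 = 1*82 - 41 = 41, d_13 = (1704 - 41^2)/1 = 23/1 = 23: (m_13, d_13) = (m_1, d_1) = (41, 23), so from here the quotients repeat a_1, ..., a_12; the period length is 12.
So sqrt(1704) = [41; (3, 1, 1, 2, 1, 2, 1, 2, 1, 1, 3, 82)] with period length k = 12.
k is even, so the fundamental solution of x^2 - 1704y^2 = 1 is (p_{k-1}, q_{k-1}) = (p_11, q_11); compute convergents through index 11.
Convergents (p_i = a_i*p_{i-1} + p_{i-2}, q_i = a_i*q_{i-1} + q_{i-2} with p_{-2}=0, p_{-1}=1, q_{-2}=1, q_{-1}=0):
  i=0: a_0=41, p_0 = 41*1 + 0 = 41, q_0 = 41*0 + 1 = 1.
  i=1: a_1=3, p_1 = 3*41 + 1 = 124, q_1 = 3*1 + 0 = 3.
  i=2: a_2=1, p_2 = 1*124 + 41 = 165, q_2 = 1*3 + 1 = 4.
  i=3: a_3=1, p_3 = 1*165 + 124 = 289, q_3 = 1*4 + 3 = 7.
  i=4: a_4=2, p_4 = 2*289 + 165 = 743, q_4 = 2*7 + 4 = 18.
  i=5: a_5=1, p_5 = 1*743 + 289 = 1032, q_5 = 1*18 + 7 = 25.
  i=6: a_6=2, p_6 = 2*1032 + 743 = 2807, q_6 = 2*25 + 18 = 68.
  i=7: a_7=1, p_7 = 1*2807 + 1032 = 3839, q_7 = 1*68 + 25 = 93.
  i=8: a_8=2, p_8 = 2*3839 + 2807 = 10485, q_8 = 2*93 + 68 = 254.
  i=9: a_9=1, p_9 = 1*10485 + 3839 = 14324, q_9 = 1*254 + 93 = 347.
  i=10: a_10=1, p_10 = 1*14324 + 10485 = 24809, q_10 = 1*347 + 254 = 601.
  i=11: a_11=3, p_11 = 3*24809 + 14324 = 88751, q_11 = 3*601 + 347 = 2150.
Check: 88751^2 - 1704*2150^2 = 7876740001 - 7876740000 = 1, so (x, y) = (88751, 2150) solves the equation, and by the theorem it is the least positive solution.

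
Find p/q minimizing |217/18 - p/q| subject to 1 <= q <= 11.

Expand x = 217/18 as a continued fraction with the Euclidean algorithm:
  217 = 12*18 + 1, so a_0 = 12.
  18 = 18*1 + 0, so a_1 = 18.
so x = [12; 18].
Convergents (p_i = a_i*p_{i-1} + p_{i-2}, q_i = a_i*q_{i-1} + q_{i-2} with p_{-2}=0, p_{-1}=1, q_{-2}=1, q_{-1}=0), until the denominator exceeds 11:
  i=0: a_0=12, p_0 = 12*1 + 0 = 12, q_0 = 12*0 + 1 = 1.
  i=1: a_1=18, p_1 = 18*12 + 1 = 217, q_1 = 18*1 + 0 = 18.
q_1 = 18 > 11, so the last convergent with denominator <= 11 is p_0/q_0 = 12/1.
The closest fraction with denominator <= 11 is either p_0/q_0 or the intermediate fraction (k*p_0 + p_{-1})/(k*q_0 + q_{-1}) with the largest k >= 1 whose denominator stays <= 11; these approach x as k grows, and every other convergent or intermediate fraction in range is farther away.
Largest k: floor((11 - q_{-1})/q_0) = floor((11 - 0)/1) = 11 (using the seeds p_{-1} = 1, q_{-1} = 0).
That gives (11*12 + 1)/(11*1 + 0) = 133/11.
Compare the errors: |x - 12/1| = |217*1 - 12*18|/(18*1) = 1/18, and |x - 133/11| = |217*11 - 133*18|/(18*11) = 7/198.
Cross-multiplying, 7*18 = 126 < 198 = 1*198, so 7/198 is smaller: the intermediate fraction 133/11 is closer to x than 12/1.

133/11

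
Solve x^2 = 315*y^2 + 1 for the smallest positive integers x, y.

(x, y) = (71, 4)

First expand sqrt(315) as a continued fraction. With x_i = (sqrt(315) + m_i)/d_i and (m_0, d_0) = (0, 1): a_0 = floor(sqrt(315)) = 17, since 17^2 = 289 <= 315 < 324 = 18^2.
Iterate m_{i+1} = d_i*a_i - m_i, d_{i+1} = (315 - m_{i+1}^2)/d_i, a_{i+1} = floor((a_0 + m_{i+1})/d_{i+1}):
  m_1 = 1*17 - 0 = 17, d_1 = (315 - 17^2)/1 = 26/1 = 26, a_1 = floor((17 + 17)/26) = 1.
  m_2 = 26*1 - 17 = 9, d_2 = (315 - 9^2)/26 = 234/26 = 9, a_2 = floor((17 + 9)/9) = 2.
  m_3 = 9*2 - 9 = 9, d_3 = (315 - 9^2)/9 = 234/9 = 26, a_3 = floor((17 + 9)/26) = 1.
  m_4 = 26*1 - 9 = 17, d_4 = (315 - 17^2)/26 = 26/26 = 1, a_4 = floor((17 + 17)/1) = 34.
  m_5 = 1*34 - 17 = 17, d_5 = (315 - 17^2)/1 = 26/1 = 26: (m_5, d_5) = (m_1, d_1) = (17, 26), so from here the quotients repeat a_1, ..., a_4; the period length is 4.
So sqrt(315) = [17; (1, 2, 1, 34)] with period length k = 4.
k is even, so the fundamental solution of x^2 - 315y^2 = 1 is (p_{k-1}, q_{k-1}) = (p_3, q_3); compute convergents through index 3.
Convergents (p_i = a_i*p_{i-1} + p_{i-2}, q_i = a_i*q_{i-1} + q_{i-2} with p_{-2}=0, p_{-1}=1, q_{-2}=1, q_{-1}=0):
  i=0: a_0=17, p_0 = 17*1 + 0 = 17, q_0 = 17*0 + 1 = 1.
  i=1: a_1=1, p_1 = 1*17 + 1 = 18, q_1 = 1*1 + 0 = 1.
  i=2: a_2=2, p_2 = 2*18 + 17 = 53, q_2 = 2*1 + 1 = 3.
  i=3: a_3=1, p_3 = 1*53 + 18 = 71, q_3 = 1*3 + 1 = 4.
Check: 71^2 - 315*4^2 = 5041 - 5040 = 1, so (x, y) = (71, 4) solves the equation, and by the theorem it is the least positive solution.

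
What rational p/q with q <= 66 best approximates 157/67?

82/35

Expand x = 157/67 as a continued fraction with the Euclidean algorithm:
  157 = 2*67 + 23, so a_0 = 2.
  67 = 2*23 + 21, so a_1 = 2.
  23 = 1*21 + 2, so a_2 = 1.
  21 = 10*2 + 1, so a_3 = 10.
  2 = 2*1 + 0, so a_4 = 2.
so x = [2; 2, 1, 10, 2].
Convergents (p_i = a_i*p_{i-1} + p_{i-2}, q_i = a_i*q_{i-1} + q_{i-2} with p_{-2}=0, p_{-1}=1, q_{-2}=1, q_{-1}=0), until the denominator exceeds 66:
  i=0: a_0=2, p_0 = 2*1 + 0 = 2, q_0 = 2*0 + 1 = 1.
  i=1: a_1=2, p_1 = 2*2 + 1 = 5, q_1 = 2*1 + 0 = 2.
  i=2: a_2=1, p_2 = 1*5 + 2 = 7, q_2 = 1*2 + 1 = 3.
  i=3: a_3=10, p_3 = 10*7 + 5 = 75, q_3 = 10*3 + 2 = 32.
  i=4: a_4=2, p_4 = 2*75 + 7 = 157, q_4 = 2*32 + 3 = 67.
q_4 = 67 > 66, so the last convergent with denominator <= 66 is p_3/q_3 = 75/32.
The closest fraction with denominator <= 66 is either p_3/q_3 or the intermediate fraction (k*p_3 + p_2)/(k*q_3 + q_2) with the largest k >= 1 whose denominator stays <= 66; these approach x as k grows, and every other convergent or intermediate fraction in range is farther away.
Largest k: floor((66 - q_2)/q_3) = floor((66 - 3)/32) = 1.
That gives (1*75 + 7)/(1*32 + 3) = 82/35.
Compare the errors: |x - 75/32| = |157*32 - 75*67|/(67*32) = 1/2144, and |x - 82/35| = |157*35 - 82*67|/(67*35) = 1/2345.
Cross-multiplying, 1*2144 = 2144 < 2345 = 1*2345, so 1/2345 is smaller: the intermediate fraction 82/35 is closer to x than 75/32.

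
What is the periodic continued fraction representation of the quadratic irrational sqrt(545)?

[23; (2, 1, 8, 1, 2, 46)]

Write x_i = (sqrt(545) + m_i)/d_i with (m_0, d_0) = (0, 1). a_0 = floor(sqrt(545)) = 23, since 23^2 = 529 <= 545 < 576 = 24^2.
Iterate m_{i+1} = d_i*a_i - m_i, d_{i+1} = (545 - m_{i+1}^2)/d_i, a_{i+1} = floor((a_0 + m_{i+1})/d_{i+1}):
  m_1 = 1*23 - 0 = 23, d_1 = (545 - 23^2)/1 = 16/1 = 16, a_1 = floor((23 + 23)/16) = 2.
  m_2 = 16*2 - 23 = 9, d_2 = (545 - 9^2)/16 = 464/16 = 29, a_2 = floor((23 + 9)/29) = 1.
  m_3 = 29*1 - 9 = 20, d_3 = (545 - 20^2)/29 = 145/29 = 5, a_3 = floor((23 + 20)/5) = 8.
  m_4 = 5*8 - 20 = 20, d_4 = (545 - 20^2)/5 = 145/5 = 29, a_4 = floor((23 + 20)/29) = 1.
  m_5 = 29*1 - 20 = 9, d_5 = (545 - 9^2)/29 = 464/29 = 16, a_5 = floor((23 + 9)/16) = 2.
  m_6 = 16*2 - 9 = 23, d_6 = (545 - 23^2)/16 = 16/16 = 1, a_6 = floor((23 + 23)/1) = 46.
  m_7 = 1*46 - 23 = 23, d_7 = (545 - 23^2)/1 = 16/1 = 16: (m_7, d_7) = (m_1, d_1) = (23, 16), so from here the quotients repeat a_1, ..., a_6; the period length is 6.
Hence the expansion of sqrt(545) is a_0 = 23 followed by the repeating block 2, 1, 8, 1, 2, 46 (period 6).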